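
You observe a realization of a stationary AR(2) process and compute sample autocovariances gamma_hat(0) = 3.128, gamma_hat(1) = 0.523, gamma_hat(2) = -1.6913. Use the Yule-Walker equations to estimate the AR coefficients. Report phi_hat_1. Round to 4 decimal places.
\hat\phi_{1} = 0.2650

The Yule-Walker equations for an AR(p) process read, in matrix form,
  Gamma_p phi = r_p,   with   (Gamma_p)_{ij} = gamma(|i - j|),
                       (r_p)_i = gamma(i),   i,j = 1..p.
Substitute the sample gammas (Toeplitz matrix and right-hand side of size 2):
  Gamma_p = [[3.128, 0.523], [0.523, 3.128]]
  r_p     = [0.523, -1.6913]
Written out:
  3.128 phi_1 + 0.523 phi_2 = 0.523
  0.523 phi_1 + 3.128 phi_2 = -1.6913
Solve by Cramer's rule:
  det = gamma(0)^2 - gamma(1)^2 = (3.128)^2 - (0.523)^2 = 9.784384 - 0.273529 = 9.510855
  phi_hat_1 = [gamma(1) gamma(0) - gamma(1) gamma(2)] / det = [(0.523)(3.128) - (0.523)(-1.6913)] / 9.510855 = 2.5204939 / 9.510855 = 0.265
  phi_hat_2 = [gamma(0) gamma(2) - gamma(1)^2] / det = [(3.128)(-1.6913) - (0.523)^2] / 9.510855 = -5.5639154 / 9.510855 = -0.585
So phi_hat = [0.2650, -0.5850].
Therefore phi_hat_1 = 0.2650.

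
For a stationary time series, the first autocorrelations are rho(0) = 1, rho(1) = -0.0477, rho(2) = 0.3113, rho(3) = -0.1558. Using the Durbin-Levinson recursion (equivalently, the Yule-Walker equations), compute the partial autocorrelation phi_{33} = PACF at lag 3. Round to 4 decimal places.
\phi_{33} = -0.1450

The PACF at lag k is phi_{kk}, the last component of the solution
to the Yule-Walker system G_k phi = r_k where
  (G_k)_{ij} = rho(|i - j|), (r_k)_i = rho(i), i,j = 1..k.
Equivalently, Durbin-Levinson gives phi_{kk} iteratively:
  phi_{11} = rho(1)
  phi_{kk} = [rho(k) - sum_{j=1..k-1} phi_{k-1,j} rho(k-j)]
            / [1 - sum_{j=1..k-1} phi_{k-1,j} rho(j)],
  phi_{k,j} = phi_{k-1,j} - phi_{kk} phi_{k-1,k-j},  j = 1..k-1.
Step k = 1:
  phi_11 = rho(1) = -0.0477.
Step k = 2:
  phi_22 = [rho(2) - phi_11 rho(1)] / [1 - phi_11 rho(1)] = [0.3113 - (-0.0477)(-0.0477)] / [1 - (-0.0477)(-0.0477)]
         = 0.30902471 / 0.99772471 = 0.309729.
  Update: phi_21 = phi_11 - phi_22 phi_11 = -0.0477 - (0.309729)(-0.0477) = -0.032926.
Step k = 3:
  phi_33 = [rho(3) - phi_21 rho(2) - phi_22 rho(1)] / [1 - phi_21 rho(1) - phi_22 rho(2)]
    numerator   = -0.1558 - (-0.032926)(0.3113) - (0.309729)(-0.0477) = -0.13077607
    denominator = 1 - (-0.032926)(-0.0477) - (0.309729)(0.3113) = 0.90201066
  phi_33 = -0.13077607 / 0.90201066 = -0.145.
Therefore phi_{33} = -0.1450.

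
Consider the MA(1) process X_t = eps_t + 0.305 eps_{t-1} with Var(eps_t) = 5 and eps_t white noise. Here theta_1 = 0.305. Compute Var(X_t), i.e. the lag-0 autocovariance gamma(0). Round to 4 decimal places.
\gamma(0) = 5.4651

For an MA(q) process X_t = eps_t + sum_i theta_i eps_{t-i} with
Var(eps_t) = sigma^2, the variance is
  gamma(0) = sigma^2 * (1 + sum_i theta_i^2).
  sum_i theta_i^2 = (0.305)^2 = 0.093025.
  gamma(0) = 5 * (1 + 0.093025) = 5 * 1.093025 = 5.465125, which rounds to 5.4651.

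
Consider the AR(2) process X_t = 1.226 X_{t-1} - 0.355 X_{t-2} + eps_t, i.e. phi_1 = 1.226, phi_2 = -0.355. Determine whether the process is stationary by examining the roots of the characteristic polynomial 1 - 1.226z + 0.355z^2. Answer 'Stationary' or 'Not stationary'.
\text{Stationary}

The AR(p) characteristic polynomial is P(z) = 1 - 1.226z + 0.355z^2.
Stationarity requires all roots to lie outside the unit circle, i.e. |z| > 1 for every root.
Set 1 + (-1.226) z + (0.355) z^2 = 0, i.e. a z^2 + b z + c = 0 with a = 0.355, b = -1.226, c = 1.
Discriminant D = b^2 - 4ac = (-1.226)^2 - 4*(0.355)*1 = 1.503076 - (1.42) = 0.083076.
D >= 0, so the roots are real: z = (-b +/- sqrt(D)) / (2a) = (1.226 +/- 0.288229) / (0.71).
  z_1 = (1.226 + 0.288229) / (0.71) = 2.1327,   |z_1| = 2.1327.
  z_2 = (1.226 - 0.288229) / (0.71) = 1.3208,   |z_2| = 1.3208.
Moduli of all roots: 2.1327, 1.3208.
All moduli strictly greater than 1? Yes.
Verdict: Stationary.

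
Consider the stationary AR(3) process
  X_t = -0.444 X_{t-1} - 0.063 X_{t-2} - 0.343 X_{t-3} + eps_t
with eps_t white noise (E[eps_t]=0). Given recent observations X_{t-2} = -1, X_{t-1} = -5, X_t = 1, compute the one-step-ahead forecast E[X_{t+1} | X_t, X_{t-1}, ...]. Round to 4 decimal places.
E[X_{t+1} \mid \mathcal F_t] = 0.2140

For an AR(p) model X_t = c + sum_i phi_i X_{t-i} + eps_t, the
one-step-ahead conditional mean is
  E[X_{t+1} | X_t, ...] = c + sum_i phi_i X_{t+1-i}.
Substitute known values:
  E[X_{t+1} | ...] = (-0.444) * (1) + (-0.063) * (-5) + (-0.343) * (-1)
                   = 0.2140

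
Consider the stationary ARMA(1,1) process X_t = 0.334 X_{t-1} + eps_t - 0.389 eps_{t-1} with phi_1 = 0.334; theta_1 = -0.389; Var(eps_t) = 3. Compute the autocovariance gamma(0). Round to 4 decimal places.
\gamma(0) = 3.0102

Multiply the model equation by X_{t-k} and take expectations. With theta_0 = psi_0 = 1 and psi_j the MA(infinity) weights, this gives
  gamma(k) - sum_i phi_i gamma(k-i) = c_k,
  c_k = sigma^2 * sum_{j=k..q} theta_j psi_{j-k}   (c_k = 0 for k > q),
using gamma(-m) = gamma(m).
psi-weights needed (psi_j = theta_j + sum_i phi_i psi_{j-i}):
  psi_1 = theta_1 + phi_1 = -0.389 + (0.334) = -0.055
Right-hand sides:
  c_0 = sigma^2 (1 + theta_1 psi_1) = 3 * (1 + (-0.389)(-0.055)) = 3 * 1.021395 = 3.064185
  c_1 = sigma^2 theta_1 = 3 * (-0.389) = -1.167
  c_2 = 0
Equations for k = 0 and k = 1 (AR order 1):
  gamma(0) = phi_1 gamma(1) + c_0
  gamma(1) = phi_1 gamma(0) + c_1
Substituting the second into the first: gamma(0) (1 - phi_1^2) = c_0 + phi_1 c_1, so
  gamma(0) = (c_0 + phi_1 c_1) / (1 - phi_1^2) = (3.064185 + (0.334)(-1.167)) / (1 - (0.334)^2) = 2.674407 / 0.888444 = 3.010214.
Therefore gamma(0) = 3.0102 (to 4 decimal places).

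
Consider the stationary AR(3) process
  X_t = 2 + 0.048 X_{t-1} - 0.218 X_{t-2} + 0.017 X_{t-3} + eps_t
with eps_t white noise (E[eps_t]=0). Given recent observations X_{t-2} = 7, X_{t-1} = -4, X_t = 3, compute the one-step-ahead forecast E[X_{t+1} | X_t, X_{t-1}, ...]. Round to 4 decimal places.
E[X_{t+1} \mid \mathcal F_t] = 3.1350

For an AR(p) model X_t = c + sum_i phi_i X_{t-i} + eps_t, the
one-step-ahead conditional mean is
  E[X_{t+1} | X_t, ...] = c + sum_i phi_i X_{t+1-i}.
Substitute known values:
  E[X_{t+1} | ...] = 2 + (0.048) * (3) + (-0.218) * (-4) + (0.017) * (7)
                   = 3.1350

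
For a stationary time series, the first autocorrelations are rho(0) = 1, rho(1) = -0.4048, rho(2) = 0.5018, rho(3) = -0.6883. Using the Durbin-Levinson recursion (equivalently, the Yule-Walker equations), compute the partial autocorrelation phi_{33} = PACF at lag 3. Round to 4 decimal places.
\phi_{33} = -0.5770

The PACF at lag k is phi_{kk}, the last component of the solution
to the Yule-Walker system G_k phi = r_k where
  (G_k)_{ij} = rho(|i - j|), (r_k)_i = rho(i), i,j = 1..k.
Equivalently, Durbin-Levinson gives phi_{kk} iteratively:
  phi_{11} = rho(1)
  phi_{kk} = [rho(k) - sum_{j=1..k-1} phi_{k-1,j} rho(k-j)]
            / [1 - sum_{j=1..k-1} phi_{k-1,j} rho(j)],
  phi_{k,j} = phi_{k-1,j} - phi_{kk} phi_{k-1,k-j},  j = 1..k-1.
Step k = 1:
  phi_11 = rho(1) = -0.4048.
Step k = 2:
  phi_22 = [rho(2) - phi_11 rho(1)] / [1 - phi_11 rho(1)] = [0.5018 - (-0.4048)(-0.4048)] / [1 - (-0.4048)(-0.4048)]
         = 0.33793696 / 0.83613696 = 0.404165.
  Update: phi_21 = phi_11 - phi_22 phi_11 = -0.4048 - (0.404165)(-0.4048) = -0.241194.
Step k = 3:
  phi_33 = [rho(3) - phi_21 rho(2) - phi_22 rho(1)] / [1 - phi_21 rho(1) - phi_22 rho(2)]
    numerator   = -0.6883 - (-0.241194)(0.5018) - (0.404165)(-0.4048) = -0.40366294
    denominator = 1 - (-0.241194)(-0.4048) - (0.404165)(0.5018) = 0.6995548
  phi_33 = -0.40366294 / 0.6995548 = -0.577.
Therefore phi_{33} = -0.5770.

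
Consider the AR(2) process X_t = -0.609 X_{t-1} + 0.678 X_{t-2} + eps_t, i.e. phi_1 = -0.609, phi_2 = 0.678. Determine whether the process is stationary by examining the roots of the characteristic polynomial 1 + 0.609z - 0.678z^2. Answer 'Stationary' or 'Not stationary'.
\text{Not stationary}

The AR(p) characteristic polynomial is P(z) = 1 + 0.609z - 0.678z^2.
Stationarity requires all roots to lie outside the unit circle, i.e. |z| > 1 for every root.
Set 1 + (0.609) z + (-0.678) z^2 = 0, i.e. a z^2 + b z + c = 0 with a = -0.678, b = 0.609, c = 1.
Discriminant D = b^2 - 4ac = (0.609)^2 - 4*(-0.678)*1 = 0.370881 - (-2.712) = 3.082881.
D >= 0, so the roots are real: z = (-b +/- sqrt(D)) / (2a) = (-0.609 +/- 1.755813) / (-1.356).
  z_1 = (-0.609 + 1.755813) / (-1.356) = -0.8457,   |z_1| = 0.8457.
  z_2 = (-0.609 - 1.755813) / (-1.356) = 1.744,   |z_2| = 1.744.
Moduli of all roots: 0.8457, 1.7440.
All moduli strictly greater than 1? No.
Verdict: Not stationary.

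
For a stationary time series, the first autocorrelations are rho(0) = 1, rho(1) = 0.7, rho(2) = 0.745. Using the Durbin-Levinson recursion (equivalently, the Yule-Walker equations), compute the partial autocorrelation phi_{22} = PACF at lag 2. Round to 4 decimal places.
\phi_{22} = 0.5000

The PACF at lag k is phi_{kk}, the last component of the solution
to the Yule-Walker system G_k phi = r_k where
  (G_k)_{ij} = rho(|i - j|), (r_k)_i = rho(i), i,j = 1..k.
Equivalently, Durbin-Levinson gives phi_{kk} iteratively:
  phi_{11} = rho(1)
  phi_{kk} = [rho(k) - sum_{j=1..k-1} phi_{k-1,j} rho(k-j)]
            / [1 - sum_{j=1..k-1} phi_{k-1,j} rho(j)],
  phi_{k,j} = phi_{k-1,j} - phi_{kk} phi_{k-1,k-j},  j = 1..k-1.
Step k = 1:
  phi_11 = rho(1) = 0.7.
Step k = 2:
  phi_22 = [rho(2) - phi_11 rho(1)] / [1 - phi_11 rho(1)] = [0.745 - (0.7)(0.7)] / [1 - (0.7)(0.7)]
         = 0.255 / 0.51 = 0.5.
Therefore phi_{22} = 0.5000.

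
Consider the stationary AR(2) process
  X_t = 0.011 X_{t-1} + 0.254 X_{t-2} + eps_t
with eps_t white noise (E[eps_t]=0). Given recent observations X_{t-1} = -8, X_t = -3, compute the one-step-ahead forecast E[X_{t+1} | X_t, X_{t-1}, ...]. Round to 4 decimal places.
E[X_{t+1} \mid \mathcal F_t] = -2.0650

For an AR(p) model X_t = c + sum_i phi_i X_{t-i} + eps_t, the
one-step-ahead conditional mean is
  E[X_{t+1} | X_t, ...] = c + sum_i phi_i X_{t+1-i}.
Substitute known values:
  E[X_{t+1} | ...] = (0.011) * (-3) + (0.254) * (-8)
                   = -2.0650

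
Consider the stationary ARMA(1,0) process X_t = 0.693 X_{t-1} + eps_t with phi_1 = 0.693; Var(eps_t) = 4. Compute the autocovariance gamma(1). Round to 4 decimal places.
\gamma(1) = 5.3333

Multiply the model equation by X_{t-k} and take expectations. With theta_0 = psi_0 = 1 and psi_j the MA(infinity) weights, this gives
  gamma(k) - sum_i phi_i gamma(k-i) = c_k,
  c_k = sigma^2 * sum_{j=k..q} theta_j psi_{j-k}   (c_k = 0 for k > q),
using gamma(-m) = gamma(m).
Pure AR (q = 0): c_0 = sigma^2 = 4, c_k = 0 for k >= 1.
Equations for k = 0 and k = 1 (AR order 1):
  gamma(0) = phi_1 gamma(1) + c_0
  gamma(1) = phi_1 gamma(0) + c_1
Substituting the second into the first: gamma(0) (1 - phi_1^2) = c_0 + phi_1 c_1, so
  gamma(0) = c_0 / (1 - phi_1^2) = 4 / (1 - (0.693)^2) = 4 / 0.519751 = 7.695993.
  gamma(1) = phi_1 gamma(0) = (0.693)(7.695993) = 5.333323.
Therefore gamma(1) = 5.3333 (to 4 decimal places).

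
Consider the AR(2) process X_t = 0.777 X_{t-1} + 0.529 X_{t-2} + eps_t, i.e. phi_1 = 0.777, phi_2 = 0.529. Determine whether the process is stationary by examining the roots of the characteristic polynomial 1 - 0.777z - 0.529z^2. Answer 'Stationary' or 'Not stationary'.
\text{Not stationary}

The AR(p) characteristic polynomial is P(z) = 1 - 0.777z - 0.529z^2.
Stationarity requires all roots to lie outside the unit circle, i.e. |z| > 1 for every root.
Set 1 + (-0.777) z + (-0.529) z^2 = 0, i.e. a z^2 + b z + c = 0 with a = -0.529, b = -0.777, c = 1.
Discriminant D = b^2 - 4ac = (-0.777)^2 - 4*(-0.529)*1 = 0.603729 - (-2.116) = 2.719729.
D >= 0, so the roots are real: z = (-b +/- sqrt(D)) / (2a) = (0.777 +/- 1.64916) / (-1.058).
  z_1 = (0.777 + 1.64916) / (-1.058) = -2.2932,   |z_1| = 2.2932.
  z_2 = (0.777 - 1.64916) / (-1.058) = 0.8243,   |z_2| = 0.8243.
Moduli of all roots: 2.2932, 0.8243.
All moduli strictly greater than 1? No.
Verdict: Not stationary.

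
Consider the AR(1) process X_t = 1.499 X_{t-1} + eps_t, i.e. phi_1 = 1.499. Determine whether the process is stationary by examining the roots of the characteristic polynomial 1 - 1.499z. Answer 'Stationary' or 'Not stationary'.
\text{Not stationary}

The AR(p) characteristic polynomial is P(z) = 1 - 1.499z.
Stationarity requires all roots to lie outside the unit circle, i.e. |z| > 1 for every root.
This is linear in z: 1 + (-1.499) z = 0  =>  z = -1/(-1.499) = 0.667111,  |z| = 0.667111.
Moduli of all roots: 0.6671.
All moduli strictly greater than 1? No.
Verdict: Not stationary.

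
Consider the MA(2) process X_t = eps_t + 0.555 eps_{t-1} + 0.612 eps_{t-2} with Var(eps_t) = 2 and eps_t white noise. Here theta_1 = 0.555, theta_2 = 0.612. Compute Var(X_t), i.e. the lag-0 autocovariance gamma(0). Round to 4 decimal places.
\gamma(0) = 3.3651

For an MA(q) process X_t = eps_t + sum_i theta_i eps_{t-i} with
Var(eps_t) = sigma^2, the variance is
  gamma(0) = sigma^2 * (1 + sum_i theta_i^2).
  sum_i theta_i^2 = (0.555)^2 + (0.612)^2 = 0.308025 + 0.374544 = 0.682569.
  gamma(0) = 2 * (1 + 0.682569) = 2 * 1.682569 = 3.365138, which rounds to 3.3651.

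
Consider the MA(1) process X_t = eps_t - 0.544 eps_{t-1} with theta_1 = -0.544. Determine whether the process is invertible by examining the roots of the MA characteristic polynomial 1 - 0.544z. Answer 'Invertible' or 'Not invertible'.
\text{Invertible}

The MA(q) characteristic polynomial is P(z) = 1 - 0.544z.
Invertibility requires all roots to lie outside the unit circle, i.e. |z| > 1 for every root.
This is linear in z: 1 + (-0.544) z = 0  =>  z = -1/(-0.544) = 1.838235,  |z| = 1.838235.
Moduli of all roots: 1.8382.
All moduli strictly greater than 1? Yes.
Verdict: Invertible.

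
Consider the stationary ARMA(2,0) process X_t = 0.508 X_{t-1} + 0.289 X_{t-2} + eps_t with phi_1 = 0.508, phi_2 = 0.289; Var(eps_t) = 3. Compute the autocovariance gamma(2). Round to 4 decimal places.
\gamma(2) = 4.3597

Multiply the model equation by X_{t-k} and take expectations. With theta_0 = psi_0 = 1 and psi_j the MA(infinity) weights, this gives
  gamma(k) - sum_i phi_i gamma(k-i) = c_k,
  c_k = sigma^2 * sum_{j=k..q} theta_j psi_{j-k}   (c_k = 0 for k > q),
using gamma(-m) = gamma(m).
Pure AR (q = 0): c_0 = sigma^2 = 3, c_k = 0 for k >= 1.
Equations for k = 0, 1, 2 (AR order 2, c_2 = 0):
  (E0) gamma(0) = phi_1 gamma(1) + phi_2 gamma(2) + c_0
  (E1) gamma(1) = phi_1 gamma(0) + phi_2 gamma(1) + c_1
  (E2) gamma(2) = phi_1 gamma(1) + phi_2 gamma(0)
From (E1): gamma(1) = A gamma(0) + B with
  A = phi_1 / (1 - phi_2) = 0.508 / 0.711 = 0.714487,   B = c_1 / (1 - phi_2) = 0 / 0.711 = 0.
Insert (E2) into (E0): gamma(0) (1 - phi_2^2) = phi_1 (1 + phi_2) gamma(1) + c_0.
  phi_1 (1 + phi_2) = (0.508)(1.289) = 0.654812,   1 - phi_2^2 = 0.916479.
Replace gamma(1) by A gamma(0) + B and collect gamma(0):
  gamma(0) [0.916479 - (0.654812)(0.714487)] = c_0 = 3
  gamma(0) * 0.448625 = 3
  gamma(0) = 3 / 0.448625 = 6.687106.
  gamma(1) = A gamma(0) = (0.714487)(6.687106) = 4.777848.
  gamma(2) = phi_1 gamma(1) + phi_2 gamma(0) = (0.508)(4.777848) + (0.289)(6.687106) = 4.35972.
Therefore gamma(2) = 4.3597 (to 4 decimal places).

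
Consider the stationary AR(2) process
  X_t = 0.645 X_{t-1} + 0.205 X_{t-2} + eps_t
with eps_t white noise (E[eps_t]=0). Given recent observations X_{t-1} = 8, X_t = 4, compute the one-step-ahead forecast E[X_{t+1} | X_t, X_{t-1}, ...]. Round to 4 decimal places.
E[X_{t+1} \mid \mathcal F_t] = 4.2200

For an AR(p) model X_t = c + sum_i phi_i X_{t-i} + eps_t, the
one-step-ahead conditional mean is
  E[X_{t+1} | X_t, ...] = c + sum_i phi_i X_{t+1-i}.
Substitute known values:
  E[X_{t+1} | ...] = (0.645) * (4) + (0.205) * (8)
                   = 4.2200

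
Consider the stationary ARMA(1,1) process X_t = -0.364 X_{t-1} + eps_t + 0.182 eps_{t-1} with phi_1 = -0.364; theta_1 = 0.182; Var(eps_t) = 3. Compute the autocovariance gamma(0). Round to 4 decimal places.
\gamma(0) = 3.1145

Multiply the model equation by X_{t-k} and take expectations. With theta_0 = psi_0 = 1 and psi_j the MA(infinity) weights, this gives
  gamma(k) - sum_i phi_i gamma(k-i) = c_k,
  c_k = sigma^2 * sum_{j=k..q} theta_j psi_{j-k}   (c_k = 0 for k > q),
using gamma(-m) = gamma(m).
psi-weights needed (psi_j = theta_j + sum_i phi_i psi_{j-i}):
  psi_1 = theta_1 + phi_1 = 0.182 + (-0.364) = -0.182
Right-hand sides:
  c_0 = sigma^2 (1 + theta_1 psi_1) = 3 * (1 + (0.182)(-0.182)) = 3 * 0.966876 = 2.900628
  c_1 = sigma^2 theta_1 = 3 * (0.182) = 0.546
  c_2 = 0
Equations for k = 0 and k = 1 (AR order 1):
  gamma(0) = phi_1 gamma(1) + c_0
  gamma(1) = phi_1 gamma(0) + c_1
Substituting the second into the first: gamma(0) (1 - phi_1^2) = c_0 + phi_1 c_1, so
  gamma(0) = (c_0 + phi_1 c_1) / (1 - phi_1^2) = (2.900628 + (-0.364)(0.546)) / (1 - (-0.364)^2) = 2.701884 / 0.867504 = 3.114549.
Therefore gamma(0) = 3.1145 (to 4 decimal places).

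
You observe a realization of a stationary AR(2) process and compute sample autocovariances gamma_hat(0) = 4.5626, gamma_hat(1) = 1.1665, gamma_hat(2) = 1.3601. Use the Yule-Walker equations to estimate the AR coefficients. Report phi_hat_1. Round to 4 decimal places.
\hat\phi_{1} = 0.1920

The Yule-Walker equations for an AR(p) process read, in matrix form,
  Gamma_p phi = r_p,   with   (Gamma_p)_{ij} = gamma(|i - j|),
                       (r_p)_i = gamma(i),   i,j = 1..p.
Substitute the sample gammas (Toeplitz matrix and right-hand side of size 2):
  Gamma_p = [[4.5626, 1.1665], [1.1665, 4.5626]]
  r_p     = [1.1665, 1.3601]
Written out:
  4.5626 phi_1 + 1.1665 phi_2 = 1.1665
  1.1665 phi_1 + 4.5626 phi_2 = 1.3601
Solve by Cramer's rule:
  det = gamma(0)^2 - gamma(1)^2 = (4.5626)^2 - (1.1665)^2 = 20.81731876 - 1.36072225 = 19.45659651
  phi_hat_1 = [gamma(1) gamma(0) - gamma(1) gamma(2)] / det = [(1.1665)(4.5626) - (1.1665)(1.3601)] / 19.45659651 = 3.73571625 / 19.45659651 = 0.192
  phi_hat_2 = [gamma(0) gamma(2) - gamma(1)^2] / det = [(4.5626)(1.3601) - (1.1665)^2] / 19.45659651 = 4.84487001 / 19.45659651 = 0.249
So phi_hat = [0.1920, 0.2490].
Therefore phi_hat_1 = 0.1920.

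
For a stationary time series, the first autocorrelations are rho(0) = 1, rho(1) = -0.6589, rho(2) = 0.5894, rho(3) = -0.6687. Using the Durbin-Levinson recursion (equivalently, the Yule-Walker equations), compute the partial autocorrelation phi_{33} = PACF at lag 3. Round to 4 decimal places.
\phi_{33} = -0.3939

The PACF at lag k is phi_{kk}, the last component of the solution
to the Yule-Walker system G_k phi = r_k where
  (G_k)_{ij} = rho(|i - j|), (r_k)_i = rho(i), i,j = 1..k.
Equivalently, Durbin-Levinson gives phi_{kk} iteratively:
  phi_{11} = rho(1)
  phi_{kk} = [rho(k) - sum_{j=1..k-1} phi_{k-1,j} rho(k-j)]
            / [1 - sum_{j=1..k-1} phi_{k-1,j} rho(j)],
  phi_{k,j} = phi_{k-1,j} - phi_{kk} phi_{k-1,k-j},  j = 1..k-1.
Step k = 1:
  phi_11 = rho(1) = -0.6589.
Step k = 2:
  phi_22 = [rho(2) - phi_11 rho(1)] / [1 - phi_11 rho(1)] = [0.5894 - (-0.6589)(-0.6589)] / [1 - (-0.6589)(-0.6589)]
         = 0.15525079 / 0.56585079 = 0.274367.
  Update: phi_21 = phi_11 - phi_22 phi_11 = -0.6589 - (0.274367)(-0.6589) = -0.47812.
Step k = 3:
  phi_33 = [rho(3) - phi_21 rho(2) - phi_22 rho(1)] / [1 - phi_21 rho(1) - phi_22 rho(2)]
    numerator   = -0.6687 - (-0.47812)(0.5894) - (0.274367)(-0.6589) = -0.2061159
    denominator = 1 - (-0.47812)(-0.6589) - (0.274367)(0.5894) = 0.52325509
  phi_33 = -0.2061159 / 0.52325509 = -0.3939.
Therefore phi_{33} = -0.3939.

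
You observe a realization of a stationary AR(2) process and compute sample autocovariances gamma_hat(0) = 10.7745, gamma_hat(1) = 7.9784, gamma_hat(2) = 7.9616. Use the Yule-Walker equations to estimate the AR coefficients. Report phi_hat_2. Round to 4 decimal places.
\hat\phi_{2} = 0.4220

The Yule-Walker equations for an AR(p) process read, in matrix form,
  Gamma_p phi = r_p,   with   (Gamma_p)_{ij} = gamma(|i - j|),
                       (r_p)_i = gamma(i),   i,j = 1..p.
Substitute the sample gammas (Toeplitz matrix and right-hand side of size 2):
  Gamma_p = [[10.7745, 7.9784], [7.9784, 10.7745]]
  r_p     = [7.9784, 7.9616]
Written out:
  10.7745 phi_1 + 7.9784 phi_2 = 7.9784
  7.9784 phi_1 + 10.7745 phi_2 = 7.9616
Solve by Cramer's rule:
  det = gamma(0)^2 - gamma(1)^2 = (10.7745)^2 - (7.9784)^2 = 116.08985025 - 63.65486656 = 52.43498369
  phi_hat_1 = [gamma(1) gamma(0) - gamma(1) gamma(2)] / det = [(7.9784)(10.7745) - (7.9784)(7.9616)] / 52.43498369 = 22.44244136 / 52.43498369 = 0.428
  phi_hat_2 = [gamma(0) gamma(2) - gamma(1)^2] / det = [(10.7745)(7.9616) - (7.9784)^2] / 52.43498369 = 22.12739264 / 52.43498369 = 0.422
So phi_hat = [0.4280, 0.4220].
Therefore phi_hat_2 = 0.4220.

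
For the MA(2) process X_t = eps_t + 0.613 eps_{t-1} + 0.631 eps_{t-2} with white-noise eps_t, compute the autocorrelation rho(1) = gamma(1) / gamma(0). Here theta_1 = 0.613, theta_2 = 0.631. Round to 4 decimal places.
\rho(1) = 0.5636

For an MA(q) process with theta_0 = 1, the autocovariance is
  gamma(k) = sigma^2 * sum_{i=0..q-k} theta_i * theta_{i+k},
and rho(k) = gamma(k) / gamma(0). Sigma^2 cancels.
  numerator   = (1)*(0.613) + (0.613)*(0.631) = 0.999803.
  denominator = (1)^2 + (0.613)^2 + (0.631)^2 = 1.77393.
  rho(1) = 0.999803 / 1.77393 = 0.5636.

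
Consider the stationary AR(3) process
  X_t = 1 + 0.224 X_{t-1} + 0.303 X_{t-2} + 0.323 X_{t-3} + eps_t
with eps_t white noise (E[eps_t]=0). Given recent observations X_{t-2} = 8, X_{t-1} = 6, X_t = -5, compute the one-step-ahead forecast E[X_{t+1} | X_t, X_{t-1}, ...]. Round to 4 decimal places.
E[X_{t+1} \mid \mathcal F_t] = 4.2820

For an AR(p) model X_t = c + sum_i phi_i X_{t-i} + eps_t, the
one-step-ahead conditional mean is
  E[X_{t+1} | X_t, ...] = c + sum_i phi_i X_{t+1-i}.
Substitute known values:
  E[X_{t+1} | ...] = 1 + (0.224) * (-5) + (0.303) * (6) + (0.323) * (8)
                   = 4.2820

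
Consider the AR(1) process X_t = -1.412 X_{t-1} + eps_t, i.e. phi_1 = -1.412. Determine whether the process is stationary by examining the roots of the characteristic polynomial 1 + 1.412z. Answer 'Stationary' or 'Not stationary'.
\text{Not stationary}

The AR(p) characteristic polynomial is P(z) = 1 + 1.412z.
Stationarity requires all roots to lie outside the unit circle, i.e. |z| > 1 for every root.
This is linear in z: 1 + (1.412) z = 0  =>  z = -1/(1.412) = -0.708215,  |z| = 0.708215.
Moduli of all roots: 0.7082.
All moduli strictly greater than 1? No.
Verdict: Not stationary.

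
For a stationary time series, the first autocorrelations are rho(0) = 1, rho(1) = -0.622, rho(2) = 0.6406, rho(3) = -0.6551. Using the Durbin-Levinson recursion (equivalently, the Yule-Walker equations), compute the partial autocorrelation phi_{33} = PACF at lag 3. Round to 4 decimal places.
\phi_{33} = -0.3230

The PACF at lag k is phi_{kk}, the last component of the solution
to the Yule-Walker system G_k phi = r_k where
  (G_k)_{ij} = rho(|i - j|), (r_k)_i = rho(i), i,j = 1..k.
Equivalently, Durbin-Levinson gives phi_{kk} iteratively:
  phi_{11} = rho(1)
  phi_{kk} = [rho(k) - sum_{j=1..k-1} phi_{k-1,j} rho(k-j)]
            / [1 - sum_{j=1..k-1} phi_{k-1,j} rho(j)],
  phi_{k,j} = phi_{k-1,j} - phi_{kk} phi_{k-1,k-j},  j = 1..k-1.
Step k = 1:
  phi_11 = rho(1) = -0.622.
Step k = 2:
  phi_22 = [rho(2) - phi_11 rho(1)] / [1 - phi_11 rho(1)] = [0.6406 - (-0.622)(-0.622)] / [1 - (-0.622)(-0.622)]
         = 0.253716 / 0.613116 = 0.413814.
  Update: phi_21 = phi_11 - phi_22 phi_11 = -0.622 - (0.413814)(-0.622) = -0.364608.
Step k = 3:
  phi_33 = [rho(3) - phi_21 rho(2) - phi_22 rho(1)] / [1 - phi_21 rho(1) - phi_22 rho(2)]
    numerator   = -0.6551 - (-0.364608)(0.6406) - (0.413814)(-0.622) = -0.16414
    denominator = 1 - (-0.364608)(-0.622) - (0.413814)(0.6406) = 0.50812476
  phi_33 = -0.16414 / 0.50812476 = -0.323.
Therefore phi_{33} = -0.3230.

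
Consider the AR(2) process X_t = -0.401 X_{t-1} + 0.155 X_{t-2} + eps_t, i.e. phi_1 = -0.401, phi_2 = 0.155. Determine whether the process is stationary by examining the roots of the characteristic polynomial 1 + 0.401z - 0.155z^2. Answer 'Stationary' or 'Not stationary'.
\text{Stationary}

The AR(p) characteristic polynomial is P(z) = 1 + 0.401z - 0.155z^2.
Stationarity requires all roots to lie outside the unit circle, i.e. |z| > 1 for every root.
Set 1 + (0.401) z + (-0.155) z^2 = 0, i.e. a z^2 + b z + c = 0 with a = -0.155, b = 0.401, c = 1.
Discriminant D = b^2 - 4ac = (0.401)^2 - 4*(-0.155)*1 = 0.160801 - (-0.62) = 0.780801.
D >= 0, so the roots are real: z = (-b +/- sqrt(D)) / (2a) = (-0.401 +/- 0.883629) / (-0.31).
  z_1 = (-0.401 + 0.883629) / (-0.31) = -1.5569,   |z_1| = 1.5569.
  z_2 = (-0.401 - 0.883629) / (-0.31) = 4.144,   |z_2| = 4.144.
Moduli of all roots: 1.5569, 4.1440.
All moduli strictly greater than 1? Yes.
Verdict: Stationary.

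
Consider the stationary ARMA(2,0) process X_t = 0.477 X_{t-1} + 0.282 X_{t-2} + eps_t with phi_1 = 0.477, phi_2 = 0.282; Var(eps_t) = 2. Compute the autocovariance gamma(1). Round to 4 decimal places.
\gamma(1) = 2.5839

Multiply the model equation by X_{t-k} and take expectations. With theta_0 = psi_0 = 1 and psi_j the MA(infinity) weights, this gives
  gamma(k) - sum_i phi_i gamma(k-i) = c_k,
  c_k = sigma^2 * sum_{j=k..q} theta_j psi_{j-k}   (c_k = 0 for k > q),
using gamma(-m) = gamma(m).
Pure AR (q = 0): c_0 = sigma^2 = 2, c_k = 0 for k >= 1.
Equations for k = 0, 1, 2 (AR order 2, c_2 = 0):
  (E0) gamma(0) = phi_1 gamma(1) + phi_2 gamma(2) + c_0
  (E1) gamma(1) = phi_1 gamma(0) + phi_2 gamma(1) + c_1
  (E2) gamma(2) = phi_1 gamma(1) + phi_2 gamma(0)
From (E1): gamma(1) = A gamma(0) + B with
  A = phi_1 / (1 - phi_2) = 0.477 / 0.718 = 0.664345,   B = c_1 / (1 - phi_2) = 0 / 0.718 = 0.
Insert (E2) into (E0): gamma(0) (1 - phi_2^2) = phi_1 (1 + phi_2) gamma(1) + c_0.
  phi_1 (1 + phi_2) = (0.477)(1.282) = 0.611514,   1 - phi_2^2 = 0.920476.
Replace gamma(1) by A gamma(0) + B and collect gamma(0):
  gamma(0) [0.920476 - (0.611514)(0.664345)] = c_0 = 2
  gamma(0) * 0.514219 = 2
  gamma(0) = 2 / 0.514219 = 3.88939.
  gamma(1) = A gamma(0) = (0.664345)(3.88939) = 2.583898.
Therefore gamma(1) = 2.5839 (to 4 decimal places).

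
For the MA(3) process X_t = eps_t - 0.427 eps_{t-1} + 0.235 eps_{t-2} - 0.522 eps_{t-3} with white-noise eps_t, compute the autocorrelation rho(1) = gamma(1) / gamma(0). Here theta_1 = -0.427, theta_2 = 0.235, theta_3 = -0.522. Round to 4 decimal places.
\rho(1) = -0.4305

For an MA(q) process with theta_0 = 1, the autocovariance is
  gamma(k) = sigma^2 * sum_{i=0..q-k} theta_i * theta_{i+k},
and rho(k) = gamma(k) / gamma(0). Sigma^2 cancels.
  numerator   = (1)*(-0.427) + (-0.427)*(0.235) + (0.235)*(-0.522) = -0.650015.
  denominator = (1)^2 + (-0.427)^2 + (0.235)^2 + (-0.522)^2 = 1.510038.
  rho(1) = -0.650015 / 1.510038 = -0.4305.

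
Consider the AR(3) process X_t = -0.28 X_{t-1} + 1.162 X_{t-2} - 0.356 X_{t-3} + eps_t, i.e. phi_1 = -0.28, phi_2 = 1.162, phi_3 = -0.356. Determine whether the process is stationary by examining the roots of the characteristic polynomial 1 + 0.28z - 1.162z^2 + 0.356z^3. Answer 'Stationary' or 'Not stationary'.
\text{Not stationary}

The AR(p) characteristic polynomial is P(z) = 1 + 0.28z - 1.162z^2 + 0.356z^3.
Stationarity requires all roots to lie outside the unit circle, i.e. |z| > 1 for every root.
Degree 3: look for a simple real root z0 first, then factor out (1 - z/z0) and solve the remaining quadratic.
Testing z0 = 2.5: P(2.5) = 1 + (0.28)(2.5) + (-1.162)(2.5)^2 + (0.356)(2.5)^3
  = 1 + (0.7) + (-7.2625) + (5.5625) = 0.  So z_0 = 2.5 is a root, |z_0| = 2.5.
Divide out the factor (1 - 0.4 z) = (1 - z/z0) (since 1/z0 = 0.4):
  P(z) = (1 - 0.4 z)(1 + (0.68) z + (-0.89) z^2)
  [check: z-coef 0.68 - (0.4) = 0.28; z^2-coef -0.89 - (0.4)(0.68) = -1.162; z^3-coef -(0.4)(-0.89) = 0.356.]
Remaining roots from the quadratic factor 1 + (0.68) z + (-0.89) z^2:
  Set 1 + (0.68) z + (-0.89) z^2 = 0, i.e. a z^2 + b z + c = 0 with a = -0.89, b = 0.68, c = 1.
  Discriminant D = b^2 - 4ac = (0.68)^2 - 4*(-0.89)*1 = 0.4624 - (-3.56) = 4.0224.
  D >= 0, so the roots are real: z = (-b +/- sqrt(D)) / (2a) = (-0.68 +/- 2.005592) / (-1.78).
    z_1 = (-0.68 + 2.005592) / (-1.78) = -0.7447,   |z_1| = 0.7447.
    z_2 = (-0.68 - 2.005592) / (-1.78) = 1.5088,   |z_2| = 1.5088.
Moduli of all roots: 2.5000, 0.7447, 1.5088.
All moduli strictly greater than 1? No.
Verdict: Not stationary.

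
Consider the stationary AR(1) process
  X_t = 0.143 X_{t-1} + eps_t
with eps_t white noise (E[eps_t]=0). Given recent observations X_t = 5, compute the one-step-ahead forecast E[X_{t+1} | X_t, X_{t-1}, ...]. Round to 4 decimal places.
E[X_{t+1} \mid \mathcal F_t] = 0.7150

For an AR(p) model X_t = c + sum_i phi_i X_{t-i} + eps_t, the
one-step-ahead conditional mean is
  E[X_{t+1} | X_t, ...] = c + sum_i phi_i X_{t+1-i}.
Substitute known values:
  E[X_{t+1} | ...] = (0.143) * (5)
                   = 0.7150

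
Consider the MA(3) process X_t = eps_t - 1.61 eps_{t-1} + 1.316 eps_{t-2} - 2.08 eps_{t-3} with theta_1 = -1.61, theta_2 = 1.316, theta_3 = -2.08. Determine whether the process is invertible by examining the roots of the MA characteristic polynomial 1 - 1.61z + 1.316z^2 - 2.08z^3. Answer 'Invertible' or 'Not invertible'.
\text{Not invertible}

The MA(q) characteristic polynomial is P(z) = 1 - 1.61z + 1.316z^2 - 2.08z^3.
Invertibility requires all roots to lie outside the unit circle, i.e. |z| > 1 for every root.
Degree 3: look for a simple real root z0 first, then factor out (1 - z/z0) and solve the remaining quadratic.
Testing z0 = 0.625: P(0.625) = 1 + (-1.61)(0.625) + (1.316)(0.625)^2 + (-2.08)(0.625)^3
  = 1 + (-1.00625) + (0.514062) + (-0.507812) = 0.  So z_0 = 0.625 is a root, |z_0| = 0.625.
Divide out the factor (1 - 1.6 z) = (1 - z/z0) (since 1/z0 = 1.6):
  P(z) = (1 - 1.6 z)(1 + (-0.01) z + (1.3) z^2)
  [check: z-coef -0.01 - (1.6) = -1.61; z^2-coef 1.3 - (1.6)(-0.01) = 1.316; z^3-coef -(1.6)(1.3) = -2.08.]
Remaining roots from the quadratic factor 1 + (-0.01) z + (1.3) z^2:
  Set 1 + (-0.01) z + (1.3) z^2 = 0, i.e. a z^2 + b z + c = 0 with a = 1.3, b = -0.01, c = 1.
  Discriminant D = b^2 - 4ac = (-0.01)^2 - 4*(1.3)*1 = 0.0001 - (5.2) = -5.1999.
  D < 0, so the roots are the complex-conjugate pair z = (-b +/- i sqrt(-D)) / (2a) = 0.0038 +/- 0.877i.
  For a conjugate pair |z|^2 = z * conj(z) = (product of roots) = c/a = 1/(1.3) = 0.769231, so |z| = sqrt(0.769231) = 0.8771 for both roots.
Moduli of all roots: 0.6250, 0.8771, 0.8771.
All moduli strictly greater than 1? No.
Verdict: Not invertible.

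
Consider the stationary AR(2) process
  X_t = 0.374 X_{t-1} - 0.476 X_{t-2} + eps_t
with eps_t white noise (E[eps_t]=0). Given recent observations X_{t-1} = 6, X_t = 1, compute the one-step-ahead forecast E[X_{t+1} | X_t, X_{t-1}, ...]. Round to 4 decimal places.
E[X_{t+1} \mid \mathcal F_t] = -2.4820

For an AR(p) model X_t = c + sum_i phi_i X_{t-i} + eps_t, the
one-step-ahead conditional mean is
  E[X_{t+1} | X_t, ...] = c + sum_i phi_i X_{t+1-i}.
Substitute known values:
  E[X_{t+1} | ...] = (0.374) * (1) + (-0.476) * (6)
                   = -2.4820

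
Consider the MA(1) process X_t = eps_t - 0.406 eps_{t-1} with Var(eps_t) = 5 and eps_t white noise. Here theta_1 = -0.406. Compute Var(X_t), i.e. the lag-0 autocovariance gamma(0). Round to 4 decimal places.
\gamma(0) = 5.8242

For an MA(q) process X_t = eps_t + sum_i theta_i eps_{t-i} with
Var(eps_t) = sigma^2, the variance is
  gamma(0) = sigma^2 * (1 + sum_i theta_i^2).
  sum_i theta_i^2 = (-0.406)^2 = 0.164836.
  gamma(0) = 5 * (1 + 0.164836) = 5 * 1.164836 = 5.82418, which rounds to 5.8242.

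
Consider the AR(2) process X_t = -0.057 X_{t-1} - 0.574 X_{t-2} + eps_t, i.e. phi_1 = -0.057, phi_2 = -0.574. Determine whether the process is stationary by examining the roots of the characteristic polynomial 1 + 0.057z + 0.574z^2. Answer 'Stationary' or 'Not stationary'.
\text{Stationary}

The AR(p) characteristic polynomial is P(z) = 1 + 0.057z + 0.574z^2.
Stationarity requires all roots to lie outside the unit circle, i.e. |z| > 1 for every root.
Set 1 + (0.057) z + (0.574) z^2 = 0, i.e. a z^2 + b z + c = 0 with a = 0.574, b = 0.057, c = 1.
Discriminant D = b^2 - 4ac = (0.057)^2 - 4*(0.574)*1 = 0.003249 - (2.296) = -2.292751.
D < 0, so the roots are the complex-conjugate pair z = (-b +/- i sqrt(-D)) / (2a) = -0.0497 +/- 1.319i.
For a conjugate pair |z|^2 = z * conj(z) = (product of roots) = c/a = 1/(0.574) = 1.74216, so |z| = sqrt(1.74216) = 1.3199 for both roots.
Moduli of all roots: 1.3199, 1.3199.
All moduli strictly greater than 1? Yes.
Verdict: Stationary.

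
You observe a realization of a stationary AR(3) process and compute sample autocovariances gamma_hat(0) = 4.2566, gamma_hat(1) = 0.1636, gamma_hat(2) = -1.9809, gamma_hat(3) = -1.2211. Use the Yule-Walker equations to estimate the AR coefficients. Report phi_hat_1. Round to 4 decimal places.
\hat\phi_{1} = -0.0890

The Yule-Walker equations for an AR(p) process read, in matrix form,
  Gamma_p phi = r_p,   with   (Gamma_p)_{ij} = gamma(|i - j|),
                       (r_p)_i = gamma(i),   i,j = 1..p.
Substitute the sample gammas (Toeplitz matrix and right-hand side of size 3):
  Gamma_p = [[4.2566, 0.1636, -1.9809], [0.1636, 4.2566, 0.1636], [-1.9809, 0.1636, 4.2566]]
  r_p     = [0.1636, -1.9809, -1.2211]
Written out (R1..R3):
  (R1) 4.2566 phi_1 + 0.1636 phi_2 - 1.9809 phi_3 = 0.1636
  (R2) 0.1636 phi_1 + 4.2566 phi_2 + 0.1636 phi_3 = -1.9809
  (R3) -1.9809 phi_1 + 0.1636 phi_2 + 4.2566 phi_3 = -1.2211
Gaussian elimination:
  R2 <- R2 - (0.1636/4.2566) R1 = R2 - (0.038434) R1:  4.250312 phi_2 + 0.239735 phi_3 = -1.987188
  R3 <- R3 - (-1.9809/4.2566) R1 = R3 - (-0.465371) R1:  0.239735 phi_2 + 3.334746 phi_3 = -1.144965
  R3 <- R3 - (0.239735/4.250312) R2 = R3 - (0.056404) R2:  3.321224 phi_3 = -1.03288
Back-substitution:
  phi_hat_3 = -1.03288 / 3.321224 = -0.310994
  phi_hat_2 = (-1.987188 - (0.239735)(-0.310994)) / 4.250312 = -0.449998
  phi_hat_1 = (0.1636 - (0.1636)(-0.449998) - (-1.9809)(-0.310994)) / 4.2566 = -0.088998
So phi_hat = [-0.0890, -0.4500, -0.3110].
Therefore phi_hat_1 = -0.0890.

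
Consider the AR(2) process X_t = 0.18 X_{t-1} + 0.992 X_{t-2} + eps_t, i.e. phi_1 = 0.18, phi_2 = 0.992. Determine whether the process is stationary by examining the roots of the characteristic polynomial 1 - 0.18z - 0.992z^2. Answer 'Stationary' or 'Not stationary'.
\text{Not stationary}

The AR(p) characteristic polynomial is P(z) = 1 - 0.18z - 0.992z^2.
Stationarity requires all roots to lie outside the unit circle, i.e. |z| > 1 for every root.
Set 1 + (-0.18) z + (-0.992) z^2 = 0, i.e. a z^2 + b z + c = 0 with a = -0.992, b = -0.18, c = 1.
Discriminant D = b^2 - 4ac = (-0.18)^2 - 4*(-0.992)*1 = 0.0324 - (-3.968) = 4.0004.
D >= 0, so the roots are real: z = (-b +/- sqrt(D)) / (2a) = (0.18 +/- 2.0001) / (-1.984).
  z_1 = (0.18 + 2.0001) / (-1.984) = -1.0988,   |z_1| = 1.0988.
  z_2 = (0.18 - 2.0001) / (-1.984) = 0.9174,   |z_2| = 0.9174.
Moduli of all roots: 1.0988, 0.9174.
All moduli strictly greater than 1? No.
Verdict: Not stationary.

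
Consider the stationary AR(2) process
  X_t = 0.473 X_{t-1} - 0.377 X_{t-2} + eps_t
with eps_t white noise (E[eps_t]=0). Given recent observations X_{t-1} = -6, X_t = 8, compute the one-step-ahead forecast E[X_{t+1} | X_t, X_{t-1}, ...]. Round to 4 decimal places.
E[X_{t+1} \mid \mathcal F_t] = 6.0460

For an AR(p) model X_t = c + sum_i phi_i X_{t-i} + eps_t, the
one-step-ahead conditional mean is
  E[X_{t+1} | X_t, ...] = c + sum_i phi_i X_{t+1-i}.
Substitute known values:
  E[X_{t+1} | ...] = (0.473) * (8) + (-0.377) * (-6)
                   = 6.0460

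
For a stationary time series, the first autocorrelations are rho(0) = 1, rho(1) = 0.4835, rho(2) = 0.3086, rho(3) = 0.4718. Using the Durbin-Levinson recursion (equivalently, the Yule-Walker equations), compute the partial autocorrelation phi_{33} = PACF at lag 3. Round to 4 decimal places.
\phi_{33} = 0.3821

The PACF at lag k is phi_{kk}, the last component of the solution
to the Yule-Walker system G_k phi = r_k where
  (G_k)_{ij} = rho(|i - j|), (r_k)_i = rho(i), i,j = 1..k.
Equivalently, Durbin-Levinson gives phi_{kk} iteratively:
  phi_{11} = rho(1)
  phi_{kk} = [rho(k) - sum_{j=1..k-1} phi_{k-1,j} rho(k-j)]
            / [1 - sum_{j=1..k-1} phi_{k-1,j} rho(j)],
  phi_{k,j} = phi_{k-1,j} - phi_{kk} phi_{k-1,k-j},  j = 1..k-1.
Step k = 1:
  phi_11 = rho(1) = 0.4835.
Step k = 2:
  phi_22 = [rho(2) - phi_11 rho(1)] / [1 - phi_11 rho(1)] = [0.3086 - (0.4835)(0.4835)] / [1 - (0.4835)(0.4835)]
         = 0.07482775 / 0.76622775 = 0.097657.
  Update: phi_21 = phi_11 - phi_22 phi_11 = 0.4835 - (0.097657)(0.4835) = 0.436283.
Step k = 3:
  phi_33 = [rho(3) - phi_21 rho(2) - phi_22 rho(1)] / [1 - phi_21 rho(1) - phi_22 rho(2)]
    numerator   = 0.4718 - (0.436283)(0.3086) - (0.097657)(0.4835) = 0.28994585
    denominator = 1 - (0.436283)(0.4835) - (0.097657)(0.3086) = 0.75892027
  phi_33 = 0.28994585 / 0.75892027 = 0.3821.
Therefore phi_{33} = 0.3821.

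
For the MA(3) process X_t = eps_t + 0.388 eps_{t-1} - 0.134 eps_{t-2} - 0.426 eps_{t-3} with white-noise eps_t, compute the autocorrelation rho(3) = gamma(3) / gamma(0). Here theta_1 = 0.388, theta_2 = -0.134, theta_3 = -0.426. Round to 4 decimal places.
\rho(3) = -0.3156

For an MA(q) process with theta_0 = 1, the autocovariance is
  gamma(k) = sigma^2 * sum_{i=0..q-k} theta_i * theta_{i+k},
and rho(k) = gamma(k) / gamma(0). Sigma^2 cancels.
  numerator   = (1)*(-0.426) = -0.426.
  denominator = (1)^2 + (0.388)^2 + (-0.134)^2 + (-0.426)^2 = 1.349976.
  rho(3) = -0.426 / 1.349976 = -0.3156.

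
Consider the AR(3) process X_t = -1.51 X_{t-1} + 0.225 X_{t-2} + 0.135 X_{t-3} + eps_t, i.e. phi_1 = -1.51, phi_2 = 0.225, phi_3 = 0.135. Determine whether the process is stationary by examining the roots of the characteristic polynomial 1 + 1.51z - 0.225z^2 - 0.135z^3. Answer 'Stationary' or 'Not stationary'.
\text{Not stationary}

The AR(p) characteristic polynomial is P(z) = 1 + 1.51z - 0.225z^2 - 0.135z^3.
Stationarity requires all roots to lie outside the unit circle, i.e. |z| > 1 for every root.
Degree 3: look for a simple real root z0 first, then factor out (1 - z/z0) and solve the remaining quadratic.
Testing z0 = -4: P(-4) = 1 + (1.51)(-4) + (-0.225)(-4)^2 + (-0.135)(-4)^3
  = 1 + (-6.04) + (-3.6) + (8.64) = 0.  So z_0 = -4 is a root, |z_0| = 4.
Divide out the factor (1 + 0.25 z) = (1 - z/z0) (since 1/z0 = -0.25):
  P(z) = (1 + 0.25 z)(1 + (1.26) z + (-0.54) z^2)
  [check: z-coef 1.26 - (-0.25) = 1.51; z^2-coef -0.54 - (-0.25)(1.26) = -0.225; z^3-coef -(-0.25)(-0.54) = -0.135.]
Remaining roots from the quadratic factor 1 + (1.26) z + (-0.54) z^2:
  Set 1 + (1.26) z + (-0.54) z^2 = 0, i.e. a z^2 + b z + c = 0 with a = -0.54, b = 1.26, c = 1.
  Discriminant D = b^2 - 4ac = (1.26)^2 - 4*(-0.54)*1 = 1.5876 - (-2.16) = 3.7476.
  D >= 0, so the roots are real: z = (-b +/- sqrt(D)) / (2a) = (-1.26 +/- 1.935872) / (-1.08).
    z_1 = (-1.26 + 1.935872) / (-1.08) = -0.6258,   |z_1| = 0.6258.
    z_2 = (-1.26 - 1.935872) / (-1.08) = 2.9591,   |z_2| = 2.9591.
Moduli of all roots: 4.0000, 0.6258, 2.9591.
All moduli strictly greater than 1? No.
Verdict: Not stationary.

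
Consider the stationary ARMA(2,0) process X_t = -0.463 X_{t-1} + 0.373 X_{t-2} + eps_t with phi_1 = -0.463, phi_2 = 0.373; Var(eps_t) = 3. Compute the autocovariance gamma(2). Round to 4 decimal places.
\gamma(2) = 5.4789

Multiply the model equation by X_{t-k} and take expectations. With theta_0 = psi_0 = 1 and psi_j the MA(infinity) weights, this gives
  gamma(k) - sum_i phi_i gamma(k-i) = c_k,
  c_k = sigma^2 * sum_{j=k..q} theta_j psi_{j-k}   (c_k = 0 for k > q),
using gamma(-m) = gamma(m).
Pure AR (q = 0): c_0 = sigma^2 = 3, c_k = 0 for k >= 1.
Equations for k = 0, 1, 2 (AR order 2, c_2 = 0):
  (E0) gamma(0) = phi_1 gamma(1) + phi_2 gamma(2) + c_0
  (E1) gamma(1) = phi_1 gamma(0) + phi_2 gamma(1) + c_1
  (E2) gamma(2) = phi_1 gamma(1) + phi_2 gamma(0)
From (E1): gamma(1) = A gamma(0) + B with
  A = phi_1 / (1 - phi_2) = -0.463 / 0.627 = -0.738437,   B = c_1 / (1 - phi_2) = 0 / 0.627 = 0.
Insert (E2) into (E0): gamma(0) (1 - phi_2^2) = phi_1 (1 + phi_2) gamma(1) + c_0.
  phi_1 (1 + phi_2) = (-0.463)(1.373) = -0.635699,   1 - phi_2^2 = 0.860871.
Replace gamma(1) by A gamma(0) + B and collect gamma(0):
  gamma(0) [0.860871 - (-0.635699)(-0.738437)] = c_0 = 3
  gamma(0) * 0.391447 = 3
  gamma(0) = 3 / 0.391447 = 7.663866.
  gamma(1) = A gamma(0) = (-0.738437)(7.663866) = -5.659282.
  gamma(2) = phi_1 gamma(1) + phi_2 gamma(0) = (-0.463)(-5.659282) + (0.373)(7.663866) = 5.47887.
Therefore gamma(2) = 5.4789 (to 4 decimal places).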